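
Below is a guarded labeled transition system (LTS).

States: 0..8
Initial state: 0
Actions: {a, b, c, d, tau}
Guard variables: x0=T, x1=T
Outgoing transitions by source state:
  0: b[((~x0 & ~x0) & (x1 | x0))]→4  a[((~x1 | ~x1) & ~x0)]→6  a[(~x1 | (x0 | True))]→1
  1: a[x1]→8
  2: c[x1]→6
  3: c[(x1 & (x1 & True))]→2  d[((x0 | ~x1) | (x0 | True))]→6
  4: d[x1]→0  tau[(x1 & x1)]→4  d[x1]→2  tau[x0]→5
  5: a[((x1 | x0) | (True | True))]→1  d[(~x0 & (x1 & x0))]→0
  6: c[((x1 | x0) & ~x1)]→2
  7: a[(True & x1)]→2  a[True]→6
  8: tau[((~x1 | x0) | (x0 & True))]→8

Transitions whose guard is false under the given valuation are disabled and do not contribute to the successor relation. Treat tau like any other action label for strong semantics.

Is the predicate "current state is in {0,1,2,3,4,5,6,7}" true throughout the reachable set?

Allowed set {0,1,2,3,4,5,6,7}
Reachable = {0,1,8}
  0: ✓
  1: ✓
  8: ✗ unsafe
reach 8 via a·a — violates

Answer: INVARIANT VIOLATED at state 8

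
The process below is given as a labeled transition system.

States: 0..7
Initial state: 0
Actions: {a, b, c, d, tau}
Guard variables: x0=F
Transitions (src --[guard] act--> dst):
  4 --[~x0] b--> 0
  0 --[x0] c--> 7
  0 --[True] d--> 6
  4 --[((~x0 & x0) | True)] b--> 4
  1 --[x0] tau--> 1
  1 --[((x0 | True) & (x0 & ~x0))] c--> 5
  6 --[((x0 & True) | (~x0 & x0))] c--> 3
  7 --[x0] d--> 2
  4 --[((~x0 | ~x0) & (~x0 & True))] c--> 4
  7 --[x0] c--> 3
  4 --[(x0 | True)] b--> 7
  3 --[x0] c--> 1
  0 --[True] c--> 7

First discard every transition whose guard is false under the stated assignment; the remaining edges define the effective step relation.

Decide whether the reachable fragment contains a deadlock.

Reachable = {0,6,7}
  0: c→7  d→6  [2 exit(s)]
  6: ∅  [STUCK]
  7: ∅  [STUCK]
witness 6: d

Answer: DEADLOCK at state 6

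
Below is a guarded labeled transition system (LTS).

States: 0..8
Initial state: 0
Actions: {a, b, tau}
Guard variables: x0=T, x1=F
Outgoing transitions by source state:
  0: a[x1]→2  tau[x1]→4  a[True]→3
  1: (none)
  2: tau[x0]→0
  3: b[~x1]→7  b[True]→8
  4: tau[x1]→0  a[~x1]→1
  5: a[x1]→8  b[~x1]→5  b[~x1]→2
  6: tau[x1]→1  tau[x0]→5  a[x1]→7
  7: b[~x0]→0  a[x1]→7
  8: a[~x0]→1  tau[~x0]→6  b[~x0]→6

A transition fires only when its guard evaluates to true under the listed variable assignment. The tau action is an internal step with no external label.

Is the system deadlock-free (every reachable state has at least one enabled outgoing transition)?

Reach set: {0,3,7,8}
  0: a→3  [1 exit(s)]
  3: b→7  b→8  [2 exit(s)]
  7: ∅  [STUCK]
  8: ∅  [STUCK]
Path to 7: a·b

Answer: DEADLOCK at state 7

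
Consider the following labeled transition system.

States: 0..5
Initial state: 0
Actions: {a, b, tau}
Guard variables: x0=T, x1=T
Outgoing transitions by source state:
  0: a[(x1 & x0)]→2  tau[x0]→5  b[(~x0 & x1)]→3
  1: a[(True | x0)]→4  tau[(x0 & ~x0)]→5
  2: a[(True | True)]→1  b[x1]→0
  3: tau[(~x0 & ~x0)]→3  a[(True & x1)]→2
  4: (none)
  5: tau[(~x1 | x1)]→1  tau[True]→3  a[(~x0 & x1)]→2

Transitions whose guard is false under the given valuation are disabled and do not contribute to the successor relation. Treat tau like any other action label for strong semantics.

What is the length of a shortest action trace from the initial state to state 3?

Layered search for 3:
  L0 = {0}
  L1 = {2,5}
  L2 = {1,3}
depth(3)=2, e.g. tau·tau

Answer: 2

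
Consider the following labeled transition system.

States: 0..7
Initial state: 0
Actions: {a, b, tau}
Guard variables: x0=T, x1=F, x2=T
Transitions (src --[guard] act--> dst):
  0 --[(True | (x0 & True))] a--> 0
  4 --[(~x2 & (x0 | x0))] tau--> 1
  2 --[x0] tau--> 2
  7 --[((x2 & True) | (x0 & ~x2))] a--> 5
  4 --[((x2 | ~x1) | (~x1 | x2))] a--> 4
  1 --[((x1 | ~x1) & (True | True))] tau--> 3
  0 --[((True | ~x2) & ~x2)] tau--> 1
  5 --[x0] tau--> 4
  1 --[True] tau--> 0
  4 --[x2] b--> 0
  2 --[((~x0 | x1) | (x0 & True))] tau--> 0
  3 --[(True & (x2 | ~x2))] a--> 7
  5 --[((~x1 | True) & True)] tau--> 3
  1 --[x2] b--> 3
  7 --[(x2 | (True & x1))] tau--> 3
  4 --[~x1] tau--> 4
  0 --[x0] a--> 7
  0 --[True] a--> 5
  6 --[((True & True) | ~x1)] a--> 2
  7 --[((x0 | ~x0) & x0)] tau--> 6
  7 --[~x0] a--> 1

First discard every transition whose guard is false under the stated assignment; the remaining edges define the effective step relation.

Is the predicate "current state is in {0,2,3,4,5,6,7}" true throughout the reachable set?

Allowed set {0,2,3,4,5,6,7}
R = {0,2,3,4,5,6,7}
  0: safe
  2: safe
  3: safe
  4: safe
  5: safe
  6: safe
  7: safe

Answer: INVARIANT HOLDS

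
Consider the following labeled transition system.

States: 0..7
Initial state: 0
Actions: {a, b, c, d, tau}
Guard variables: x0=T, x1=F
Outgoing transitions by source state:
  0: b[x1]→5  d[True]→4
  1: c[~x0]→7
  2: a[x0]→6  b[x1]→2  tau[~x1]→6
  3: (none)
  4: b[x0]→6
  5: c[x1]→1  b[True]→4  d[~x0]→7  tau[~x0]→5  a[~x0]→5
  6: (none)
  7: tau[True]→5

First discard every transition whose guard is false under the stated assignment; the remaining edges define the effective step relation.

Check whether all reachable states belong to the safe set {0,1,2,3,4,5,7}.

Inv-set: {0,1,2,3,4,5,7}
Reachable = {0,4,6}
  0: ok
  4: ok
  6: ✗ unsafe
counterexample path to 6: d·b

Answer: INVARIANT VIOLATED at state 6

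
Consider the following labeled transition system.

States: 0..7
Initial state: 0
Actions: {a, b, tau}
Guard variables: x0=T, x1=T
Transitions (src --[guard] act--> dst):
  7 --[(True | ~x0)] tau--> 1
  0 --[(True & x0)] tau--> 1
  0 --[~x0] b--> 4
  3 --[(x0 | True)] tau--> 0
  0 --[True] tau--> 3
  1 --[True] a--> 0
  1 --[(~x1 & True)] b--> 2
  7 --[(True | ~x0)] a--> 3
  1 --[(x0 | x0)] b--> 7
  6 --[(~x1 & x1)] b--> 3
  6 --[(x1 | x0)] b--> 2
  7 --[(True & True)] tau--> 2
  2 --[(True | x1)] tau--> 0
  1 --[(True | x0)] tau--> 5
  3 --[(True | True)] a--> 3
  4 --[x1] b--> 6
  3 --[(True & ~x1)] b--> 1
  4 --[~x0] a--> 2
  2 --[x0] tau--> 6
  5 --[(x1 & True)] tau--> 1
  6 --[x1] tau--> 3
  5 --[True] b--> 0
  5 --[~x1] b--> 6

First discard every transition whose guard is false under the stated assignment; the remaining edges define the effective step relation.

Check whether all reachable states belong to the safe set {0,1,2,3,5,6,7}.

Allowed set {0,1,2,3,5,6,7}
R = {0,1,2,3,5,6,7}
  0: ok
  1: ok
  2: ok
  3: ok
  5: ok
  6: ok
  7: ok

Answer: INVARIANT HOLDS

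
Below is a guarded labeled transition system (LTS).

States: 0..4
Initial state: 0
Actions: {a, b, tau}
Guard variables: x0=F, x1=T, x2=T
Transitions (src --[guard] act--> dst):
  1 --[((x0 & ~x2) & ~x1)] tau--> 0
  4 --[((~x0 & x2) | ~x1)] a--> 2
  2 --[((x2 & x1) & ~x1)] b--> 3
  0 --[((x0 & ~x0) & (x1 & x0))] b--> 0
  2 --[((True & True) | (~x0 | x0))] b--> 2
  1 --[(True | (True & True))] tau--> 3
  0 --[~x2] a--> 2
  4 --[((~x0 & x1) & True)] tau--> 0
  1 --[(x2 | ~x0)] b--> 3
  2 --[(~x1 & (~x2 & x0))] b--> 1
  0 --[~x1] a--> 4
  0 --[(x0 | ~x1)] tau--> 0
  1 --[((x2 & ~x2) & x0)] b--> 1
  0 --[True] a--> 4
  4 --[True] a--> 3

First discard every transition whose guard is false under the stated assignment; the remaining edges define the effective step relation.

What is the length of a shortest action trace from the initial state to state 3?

BFS to 3:
  depth 0: {0}
  depth 1: {4}
  depth 2: {2,3}
depth(3)=2, e.g. a·a

Answer: 2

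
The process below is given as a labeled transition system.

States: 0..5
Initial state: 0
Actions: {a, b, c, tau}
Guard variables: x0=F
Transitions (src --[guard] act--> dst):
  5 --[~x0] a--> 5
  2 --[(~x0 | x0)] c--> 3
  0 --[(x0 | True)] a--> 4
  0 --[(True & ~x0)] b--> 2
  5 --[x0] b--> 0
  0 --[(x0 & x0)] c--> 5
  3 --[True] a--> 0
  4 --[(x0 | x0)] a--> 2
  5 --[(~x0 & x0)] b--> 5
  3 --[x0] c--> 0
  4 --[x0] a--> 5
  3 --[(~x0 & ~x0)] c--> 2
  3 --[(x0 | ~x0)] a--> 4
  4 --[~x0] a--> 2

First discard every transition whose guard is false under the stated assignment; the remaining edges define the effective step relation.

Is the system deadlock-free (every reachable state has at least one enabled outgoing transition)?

Answer: DEADLOCK-FREE

Analysis:
R = {0,2,3,4}
  0: a→4  b→2  [deg 2]
  2: c→3  [deg 1]
  3: a→0  a→4  c→2  [deg 3]
  4: a→2  [deg 1]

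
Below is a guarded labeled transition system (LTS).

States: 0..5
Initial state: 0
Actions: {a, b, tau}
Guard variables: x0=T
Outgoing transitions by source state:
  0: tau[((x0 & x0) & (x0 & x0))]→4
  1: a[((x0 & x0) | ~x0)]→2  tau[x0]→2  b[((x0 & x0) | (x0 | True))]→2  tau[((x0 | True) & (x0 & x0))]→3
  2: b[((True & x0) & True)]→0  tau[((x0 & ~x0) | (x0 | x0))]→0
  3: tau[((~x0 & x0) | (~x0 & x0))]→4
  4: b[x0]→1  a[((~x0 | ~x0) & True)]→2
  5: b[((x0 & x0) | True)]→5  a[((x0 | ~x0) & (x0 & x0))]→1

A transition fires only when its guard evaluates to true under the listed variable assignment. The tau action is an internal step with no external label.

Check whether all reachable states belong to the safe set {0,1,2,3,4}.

Answer: INVARIANT HOLDS

Trace:
Inv-set: {0,1,2,3,4}
Reach set: {0,1,2,3,4}
  0: ok
  1: ok
  2: ok
  3: ok
  4: ok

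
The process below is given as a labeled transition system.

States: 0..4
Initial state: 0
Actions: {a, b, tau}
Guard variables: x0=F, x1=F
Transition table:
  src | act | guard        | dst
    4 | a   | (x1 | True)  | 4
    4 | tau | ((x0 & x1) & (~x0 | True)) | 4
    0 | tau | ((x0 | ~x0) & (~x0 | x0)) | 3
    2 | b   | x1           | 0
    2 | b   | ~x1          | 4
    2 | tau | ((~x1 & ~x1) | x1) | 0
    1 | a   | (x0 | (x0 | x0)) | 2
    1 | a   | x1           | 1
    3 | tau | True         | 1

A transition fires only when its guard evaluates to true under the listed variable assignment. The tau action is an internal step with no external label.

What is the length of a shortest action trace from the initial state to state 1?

Breadth-first toward 1:
  L0 = {0}
  L1 = {3}
  L2 = {1}
first hit 1 at d=2 via tau·tau

Answer: 2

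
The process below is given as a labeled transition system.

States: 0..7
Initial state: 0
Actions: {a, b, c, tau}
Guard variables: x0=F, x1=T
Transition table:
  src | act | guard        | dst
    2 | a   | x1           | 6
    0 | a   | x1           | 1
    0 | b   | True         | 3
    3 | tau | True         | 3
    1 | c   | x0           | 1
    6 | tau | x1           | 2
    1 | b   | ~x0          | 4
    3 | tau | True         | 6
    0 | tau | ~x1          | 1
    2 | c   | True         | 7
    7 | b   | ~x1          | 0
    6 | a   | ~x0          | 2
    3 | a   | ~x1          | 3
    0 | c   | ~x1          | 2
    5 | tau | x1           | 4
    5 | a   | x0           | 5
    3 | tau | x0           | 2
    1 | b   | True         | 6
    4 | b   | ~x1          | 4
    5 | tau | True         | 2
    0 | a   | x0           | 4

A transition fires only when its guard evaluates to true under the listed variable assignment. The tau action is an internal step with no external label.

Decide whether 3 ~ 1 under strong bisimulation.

Answer: NOT BISIMILAR

Analysis:
Compute ~ classes (split until stable):
  P[0] = {{0,1,2,3,4,5,6,7}}
  P[1] = {{0},{1},{2},{3,5},{4,7},{6}}
  P[2] = {{0},{1},{2},{3},{4,7},{5},{6}}
7 equivalence class(es) (converged in 3)
class of 3: {3}; class of 1: {1}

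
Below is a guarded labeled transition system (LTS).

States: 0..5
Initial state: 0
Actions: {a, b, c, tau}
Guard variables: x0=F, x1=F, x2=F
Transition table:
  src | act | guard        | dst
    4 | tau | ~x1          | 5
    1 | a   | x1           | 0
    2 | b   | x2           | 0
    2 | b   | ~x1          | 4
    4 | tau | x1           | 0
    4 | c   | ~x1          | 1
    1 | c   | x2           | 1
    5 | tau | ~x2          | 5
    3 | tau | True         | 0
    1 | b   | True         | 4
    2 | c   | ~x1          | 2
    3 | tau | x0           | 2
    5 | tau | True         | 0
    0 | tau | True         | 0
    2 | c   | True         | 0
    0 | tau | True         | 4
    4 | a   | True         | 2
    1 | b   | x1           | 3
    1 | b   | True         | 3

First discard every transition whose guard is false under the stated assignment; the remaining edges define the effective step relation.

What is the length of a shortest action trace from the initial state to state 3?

Layered search for 3:
  depth 0: {0}
  depth 1: {4}
  depth 2: {1,2,5}
  depth 3: {3}
3 enters at depth 3; path tau·c·b

Answer: 3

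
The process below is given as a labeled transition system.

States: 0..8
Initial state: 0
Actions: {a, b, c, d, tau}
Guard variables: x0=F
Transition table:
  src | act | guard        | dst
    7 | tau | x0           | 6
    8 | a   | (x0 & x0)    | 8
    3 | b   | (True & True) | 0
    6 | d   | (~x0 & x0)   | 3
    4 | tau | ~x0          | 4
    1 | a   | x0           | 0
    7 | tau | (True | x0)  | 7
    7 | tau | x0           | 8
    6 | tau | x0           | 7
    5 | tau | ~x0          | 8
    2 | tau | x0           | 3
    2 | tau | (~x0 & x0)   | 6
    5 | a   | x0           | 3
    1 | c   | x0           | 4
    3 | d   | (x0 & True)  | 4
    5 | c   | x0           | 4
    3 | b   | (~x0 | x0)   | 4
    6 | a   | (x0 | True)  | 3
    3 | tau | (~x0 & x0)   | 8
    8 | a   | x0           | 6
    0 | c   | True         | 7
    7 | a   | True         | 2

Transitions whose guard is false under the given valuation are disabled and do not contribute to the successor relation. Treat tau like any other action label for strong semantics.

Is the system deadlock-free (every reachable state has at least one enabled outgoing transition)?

Reachable = {0,2,7}
  0: c→7  [1 out]
  2: ∅  [no exit]
  7: a→2  tau→7  [2 out]
witness 2: c·a

Answer: DEADLOCK at state 2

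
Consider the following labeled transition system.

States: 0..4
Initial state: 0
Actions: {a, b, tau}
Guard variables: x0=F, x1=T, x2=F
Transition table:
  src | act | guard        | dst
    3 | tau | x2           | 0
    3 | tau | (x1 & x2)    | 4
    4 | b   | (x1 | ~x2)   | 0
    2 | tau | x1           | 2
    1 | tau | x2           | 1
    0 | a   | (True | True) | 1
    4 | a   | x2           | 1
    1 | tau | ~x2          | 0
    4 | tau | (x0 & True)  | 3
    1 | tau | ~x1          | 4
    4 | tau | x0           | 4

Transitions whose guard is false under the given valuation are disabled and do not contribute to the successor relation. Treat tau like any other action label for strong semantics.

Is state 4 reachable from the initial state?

Answer: UNREACHABLE

Analysis:
4 transition(s) survive guard evaluation.
depth 0: {0}
depth 1: {1}  total {0,1}
Reach set: {0,1}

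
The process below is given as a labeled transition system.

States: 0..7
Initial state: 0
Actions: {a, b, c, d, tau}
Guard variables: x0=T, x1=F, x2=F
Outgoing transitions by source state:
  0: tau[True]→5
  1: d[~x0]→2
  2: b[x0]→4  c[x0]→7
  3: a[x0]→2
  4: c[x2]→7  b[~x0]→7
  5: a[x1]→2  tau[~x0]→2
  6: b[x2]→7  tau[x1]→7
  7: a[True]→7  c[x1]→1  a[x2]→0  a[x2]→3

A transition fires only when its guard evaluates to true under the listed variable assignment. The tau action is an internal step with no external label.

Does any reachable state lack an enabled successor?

Answer: DEADLOCK at state 5

Analysis:
Reach set: {0,5}
  0: tau→5  [deg 1]
  5: ∅  [deadlock]
trace reaching 5: tau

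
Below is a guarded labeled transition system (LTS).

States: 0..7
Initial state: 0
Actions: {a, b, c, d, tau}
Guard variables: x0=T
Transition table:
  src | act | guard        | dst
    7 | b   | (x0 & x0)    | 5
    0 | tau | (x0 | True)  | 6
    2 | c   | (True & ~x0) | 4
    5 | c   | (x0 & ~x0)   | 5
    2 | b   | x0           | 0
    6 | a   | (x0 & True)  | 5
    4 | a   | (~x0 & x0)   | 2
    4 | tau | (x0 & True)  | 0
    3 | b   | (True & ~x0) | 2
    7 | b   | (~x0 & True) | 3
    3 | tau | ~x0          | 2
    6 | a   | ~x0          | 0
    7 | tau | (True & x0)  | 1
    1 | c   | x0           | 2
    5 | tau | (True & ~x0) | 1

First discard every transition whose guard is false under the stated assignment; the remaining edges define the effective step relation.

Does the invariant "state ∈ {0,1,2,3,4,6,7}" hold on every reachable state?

Answer: INVARIANT VIOLATED at state 5

Analysis:
Inv-set: {0,1,2,3,4,6,7}
Reach set: {0,5,6}
  0: safe
  5: VIOLATES
  6: safe
reach 5 via tau·a — violates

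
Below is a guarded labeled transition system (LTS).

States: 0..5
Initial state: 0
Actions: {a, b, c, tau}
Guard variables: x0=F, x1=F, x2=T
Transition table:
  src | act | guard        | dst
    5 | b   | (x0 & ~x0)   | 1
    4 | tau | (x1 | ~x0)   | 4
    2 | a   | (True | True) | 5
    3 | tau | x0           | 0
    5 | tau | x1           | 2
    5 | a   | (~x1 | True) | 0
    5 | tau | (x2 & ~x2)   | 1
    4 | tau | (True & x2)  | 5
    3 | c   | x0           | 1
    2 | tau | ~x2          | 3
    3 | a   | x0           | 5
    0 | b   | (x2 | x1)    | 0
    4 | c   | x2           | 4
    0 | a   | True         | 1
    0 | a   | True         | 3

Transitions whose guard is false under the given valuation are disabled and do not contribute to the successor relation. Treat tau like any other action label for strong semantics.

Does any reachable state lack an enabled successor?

Answer: DEADLOCK at state 1

Analysis:
Reach set: {0,1,3}
  0: a→1  a→3  b→0  [3 exit(s)]
  1: ∅  [STUCK]
  3: ∅  [STUCK]
Path to 1: a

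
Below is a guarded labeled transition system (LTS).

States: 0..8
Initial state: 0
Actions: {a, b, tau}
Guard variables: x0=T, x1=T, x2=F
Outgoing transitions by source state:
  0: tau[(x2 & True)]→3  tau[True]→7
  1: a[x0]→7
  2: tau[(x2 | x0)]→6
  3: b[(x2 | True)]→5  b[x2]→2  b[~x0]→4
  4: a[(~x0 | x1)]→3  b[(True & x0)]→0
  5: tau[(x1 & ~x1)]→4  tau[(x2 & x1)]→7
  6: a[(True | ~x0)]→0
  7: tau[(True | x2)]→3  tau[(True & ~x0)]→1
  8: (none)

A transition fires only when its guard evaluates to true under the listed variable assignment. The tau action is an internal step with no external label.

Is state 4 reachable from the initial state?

After dropping false guards: 8 live edges.
Layer 0: {0}
Layer 1: {7}  now seen {0,7}
Layer 2: {3}  now seen {0,3,7}
Layer 3: {5}  now seen {0,3,5,7}
Reach set: {0,3,5,7}

Answer: UNREACHABLE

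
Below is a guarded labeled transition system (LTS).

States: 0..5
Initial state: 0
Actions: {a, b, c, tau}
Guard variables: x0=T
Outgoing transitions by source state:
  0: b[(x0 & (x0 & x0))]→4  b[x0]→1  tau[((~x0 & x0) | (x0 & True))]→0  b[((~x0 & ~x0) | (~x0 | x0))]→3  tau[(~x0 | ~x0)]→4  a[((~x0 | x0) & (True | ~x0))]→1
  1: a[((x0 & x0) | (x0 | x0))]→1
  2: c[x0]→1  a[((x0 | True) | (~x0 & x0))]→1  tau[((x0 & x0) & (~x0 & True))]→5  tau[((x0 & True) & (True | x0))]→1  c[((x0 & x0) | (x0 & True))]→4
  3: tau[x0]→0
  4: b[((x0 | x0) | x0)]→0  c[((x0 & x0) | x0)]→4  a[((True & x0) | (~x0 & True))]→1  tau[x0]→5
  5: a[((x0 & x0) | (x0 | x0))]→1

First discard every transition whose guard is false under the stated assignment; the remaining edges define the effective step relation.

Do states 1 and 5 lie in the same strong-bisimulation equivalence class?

Answer: BISIMILAR

Analysis:
Bisimulation quotient by refinement:
  round 0: {{0,1,2,3,4,5}}
  round 1: {{0},{1,5},{2},{3},{4}}
5 equivalence class(es) (converged in 2)
1∈{1,5}, 5∈{1,5}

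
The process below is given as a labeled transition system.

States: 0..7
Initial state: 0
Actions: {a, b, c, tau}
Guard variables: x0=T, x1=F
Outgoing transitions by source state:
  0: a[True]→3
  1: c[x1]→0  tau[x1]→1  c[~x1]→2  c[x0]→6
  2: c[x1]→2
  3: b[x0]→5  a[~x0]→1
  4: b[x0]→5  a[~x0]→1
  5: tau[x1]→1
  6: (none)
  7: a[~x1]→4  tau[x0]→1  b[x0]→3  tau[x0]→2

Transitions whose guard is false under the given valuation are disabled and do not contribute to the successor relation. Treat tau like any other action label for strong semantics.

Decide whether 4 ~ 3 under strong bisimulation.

Refine partition for ~:
  π0 = {{0,1,2,3,4,5,6,7}}
  π1 = {{0},{1},{2,5,6},{3,4},{7}}
Fixed point at round 2; 5 class(es).
4∈{3,4}, 3∈{3,4}

Answer: BISIMILAR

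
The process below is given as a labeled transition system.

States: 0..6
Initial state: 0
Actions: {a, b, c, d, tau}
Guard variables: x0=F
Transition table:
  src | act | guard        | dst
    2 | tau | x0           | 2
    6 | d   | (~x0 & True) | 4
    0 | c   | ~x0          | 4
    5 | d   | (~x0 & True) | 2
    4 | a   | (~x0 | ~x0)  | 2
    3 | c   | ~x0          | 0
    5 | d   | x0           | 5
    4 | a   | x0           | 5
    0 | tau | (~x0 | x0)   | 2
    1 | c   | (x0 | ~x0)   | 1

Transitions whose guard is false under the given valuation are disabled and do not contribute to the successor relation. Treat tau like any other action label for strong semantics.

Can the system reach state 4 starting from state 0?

7 transition(s) survive guard evaluation.
L0 = {0}
L1 = {2,4}  cumulative {0,2,4}
R = {0,2,4}
Path to 4: c

Answer: REACHABLE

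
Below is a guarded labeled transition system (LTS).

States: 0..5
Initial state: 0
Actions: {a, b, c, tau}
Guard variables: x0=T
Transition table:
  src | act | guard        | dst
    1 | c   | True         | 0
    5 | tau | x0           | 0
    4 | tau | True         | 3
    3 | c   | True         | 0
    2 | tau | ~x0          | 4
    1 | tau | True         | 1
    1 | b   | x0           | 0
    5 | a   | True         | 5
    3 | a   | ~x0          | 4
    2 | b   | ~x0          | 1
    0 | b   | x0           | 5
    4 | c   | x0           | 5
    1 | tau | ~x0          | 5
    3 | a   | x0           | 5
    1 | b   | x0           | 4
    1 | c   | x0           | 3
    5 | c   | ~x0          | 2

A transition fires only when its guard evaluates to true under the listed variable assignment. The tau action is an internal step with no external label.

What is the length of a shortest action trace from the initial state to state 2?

Layered search for 2:
  depth 0: {0}
  depth 1: {5}
2 never appears.

Answer: UNREACHABLE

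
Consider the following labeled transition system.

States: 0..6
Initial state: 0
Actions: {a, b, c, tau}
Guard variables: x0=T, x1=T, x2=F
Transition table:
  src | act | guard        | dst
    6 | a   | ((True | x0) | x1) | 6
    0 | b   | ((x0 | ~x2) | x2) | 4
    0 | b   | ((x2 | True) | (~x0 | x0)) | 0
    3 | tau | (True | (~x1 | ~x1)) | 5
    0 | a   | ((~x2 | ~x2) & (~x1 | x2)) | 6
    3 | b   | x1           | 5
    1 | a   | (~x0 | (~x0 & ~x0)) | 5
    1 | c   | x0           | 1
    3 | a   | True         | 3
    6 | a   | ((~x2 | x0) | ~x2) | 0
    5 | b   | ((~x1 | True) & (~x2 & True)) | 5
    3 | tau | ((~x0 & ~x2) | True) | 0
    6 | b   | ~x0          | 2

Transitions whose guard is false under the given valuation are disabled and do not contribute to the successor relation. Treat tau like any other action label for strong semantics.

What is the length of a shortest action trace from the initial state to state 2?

Answer: UNREACHABLE

Analysis:
Breadth-first toward 2:
  L0 = {0}
  L1 = {4}
2 never appears.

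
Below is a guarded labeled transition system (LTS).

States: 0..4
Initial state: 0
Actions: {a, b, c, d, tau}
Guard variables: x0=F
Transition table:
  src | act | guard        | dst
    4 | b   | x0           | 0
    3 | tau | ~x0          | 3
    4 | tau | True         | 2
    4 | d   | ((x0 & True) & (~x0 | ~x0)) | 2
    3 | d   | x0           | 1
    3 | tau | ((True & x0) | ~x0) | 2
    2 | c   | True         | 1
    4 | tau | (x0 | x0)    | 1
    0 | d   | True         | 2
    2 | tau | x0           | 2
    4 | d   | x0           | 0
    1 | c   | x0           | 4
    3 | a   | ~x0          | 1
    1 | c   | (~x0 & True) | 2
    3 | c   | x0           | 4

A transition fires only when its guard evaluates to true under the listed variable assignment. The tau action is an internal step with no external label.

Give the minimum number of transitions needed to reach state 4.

Layered search for 4:
  Layer 0: {0}
  Layer 1: {2}
  Layer 2: {1}
4 never appears.

Answer: UNREACHABLE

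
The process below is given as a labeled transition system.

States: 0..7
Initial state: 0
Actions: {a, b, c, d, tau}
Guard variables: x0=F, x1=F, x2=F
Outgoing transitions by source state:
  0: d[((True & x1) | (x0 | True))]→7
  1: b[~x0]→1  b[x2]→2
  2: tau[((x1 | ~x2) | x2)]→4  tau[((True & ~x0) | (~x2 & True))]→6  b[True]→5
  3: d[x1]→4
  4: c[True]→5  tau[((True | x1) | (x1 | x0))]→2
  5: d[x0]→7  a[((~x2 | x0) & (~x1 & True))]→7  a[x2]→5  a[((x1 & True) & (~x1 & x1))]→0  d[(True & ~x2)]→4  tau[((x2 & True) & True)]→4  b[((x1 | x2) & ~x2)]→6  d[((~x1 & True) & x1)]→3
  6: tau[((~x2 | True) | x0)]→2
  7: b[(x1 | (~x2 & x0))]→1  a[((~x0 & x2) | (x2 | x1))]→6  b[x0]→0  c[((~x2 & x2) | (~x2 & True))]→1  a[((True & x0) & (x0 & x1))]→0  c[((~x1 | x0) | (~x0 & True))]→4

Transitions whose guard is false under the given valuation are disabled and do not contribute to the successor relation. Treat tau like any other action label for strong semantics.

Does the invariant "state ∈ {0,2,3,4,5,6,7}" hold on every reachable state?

Answer: INVARIANT VIOLATED at state 1

Analysis:
Inv-set: {0,2,3,4,5,6,7}
Reachable = {0,1,2,4,5,6,7}
  0: safe
  1: VIOLATES
  2: safe
  4: safe
  5: safe
  6: safe
  7: safe
counterexample path to 1: d·c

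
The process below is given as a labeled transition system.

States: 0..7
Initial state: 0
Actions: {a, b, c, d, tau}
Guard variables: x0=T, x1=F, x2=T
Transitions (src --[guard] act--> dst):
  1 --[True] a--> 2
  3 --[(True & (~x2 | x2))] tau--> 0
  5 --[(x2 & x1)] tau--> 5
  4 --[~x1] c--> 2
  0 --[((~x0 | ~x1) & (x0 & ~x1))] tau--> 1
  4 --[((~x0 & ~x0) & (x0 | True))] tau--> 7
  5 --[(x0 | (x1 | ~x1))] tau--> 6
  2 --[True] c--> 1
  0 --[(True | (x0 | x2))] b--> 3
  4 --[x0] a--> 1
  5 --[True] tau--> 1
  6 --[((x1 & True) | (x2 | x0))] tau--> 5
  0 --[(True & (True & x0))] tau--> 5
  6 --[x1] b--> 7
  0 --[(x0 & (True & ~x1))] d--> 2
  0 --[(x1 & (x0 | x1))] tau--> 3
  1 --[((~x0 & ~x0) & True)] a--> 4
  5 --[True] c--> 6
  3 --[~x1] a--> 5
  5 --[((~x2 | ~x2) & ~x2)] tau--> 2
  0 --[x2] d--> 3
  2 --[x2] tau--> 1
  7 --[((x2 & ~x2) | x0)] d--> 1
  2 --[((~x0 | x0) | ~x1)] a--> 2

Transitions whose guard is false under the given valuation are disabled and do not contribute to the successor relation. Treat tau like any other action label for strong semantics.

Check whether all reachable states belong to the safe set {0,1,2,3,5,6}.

Answer: INVARIANT HOLDS

Trace:
Allowed set {0,1,2,3,5,6}
Reach set: {0,1,2,3,5,6}
  0: ✓
  1: ✓
  2: ✓
  3: ✓
  5: ✓
  6: ✓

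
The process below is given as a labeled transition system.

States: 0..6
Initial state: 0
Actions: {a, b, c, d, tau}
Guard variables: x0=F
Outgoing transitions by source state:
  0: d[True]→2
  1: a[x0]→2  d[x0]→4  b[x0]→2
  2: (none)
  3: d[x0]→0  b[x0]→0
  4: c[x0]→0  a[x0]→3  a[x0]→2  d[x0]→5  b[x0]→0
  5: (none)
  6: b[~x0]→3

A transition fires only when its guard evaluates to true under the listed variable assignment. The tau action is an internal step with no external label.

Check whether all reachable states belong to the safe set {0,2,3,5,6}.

Safe = {0,2,3,5,6}
R = {0,2}
  0: ✓
  2: ✓

Answer: INVARIANT HOLDS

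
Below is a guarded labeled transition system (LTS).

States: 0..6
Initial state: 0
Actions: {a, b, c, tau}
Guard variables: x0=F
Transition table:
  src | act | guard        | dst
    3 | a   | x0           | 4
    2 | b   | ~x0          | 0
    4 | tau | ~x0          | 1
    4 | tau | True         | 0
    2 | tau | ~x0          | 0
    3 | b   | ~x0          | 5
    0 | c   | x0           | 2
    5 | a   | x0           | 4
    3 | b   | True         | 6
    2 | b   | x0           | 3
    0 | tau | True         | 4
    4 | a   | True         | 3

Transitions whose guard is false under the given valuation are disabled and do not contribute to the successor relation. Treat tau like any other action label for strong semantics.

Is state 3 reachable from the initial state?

Answer: REACHABLE

Trace:
Guard filter leaves 8 enabled edge(s).
depth 0: {0}
depth 1: {4}  total {0,4}
depth 2: {1,3}  total {0,1,3,4}
depth 3: {5,6}  total {0,1,3,4,5,6}
Reachable = {0,1,3,4,5,6}
witness 3: tau·a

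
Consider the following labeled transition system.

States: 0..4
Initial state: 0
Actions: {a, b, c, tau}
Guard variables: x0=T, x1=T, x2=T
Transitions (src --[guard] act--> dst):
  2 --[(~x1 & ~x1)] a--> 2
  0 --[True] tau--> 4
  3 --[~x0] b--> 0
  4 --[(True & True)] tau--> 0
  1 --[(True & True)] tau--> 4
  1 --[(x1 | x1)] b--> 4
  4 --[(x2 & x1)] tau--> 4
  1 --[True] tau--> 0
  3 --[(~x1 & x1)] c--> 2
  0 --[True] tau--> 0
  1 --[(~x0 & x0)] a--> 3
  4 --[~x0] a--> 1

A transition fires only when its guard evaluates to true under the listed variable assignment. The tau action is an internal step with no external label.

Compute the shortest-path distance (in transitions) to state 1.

BFS to 1:
  Layer 0: {0}
  Layer 1: {4}
1 never appears.

Answer: UNREACHABLE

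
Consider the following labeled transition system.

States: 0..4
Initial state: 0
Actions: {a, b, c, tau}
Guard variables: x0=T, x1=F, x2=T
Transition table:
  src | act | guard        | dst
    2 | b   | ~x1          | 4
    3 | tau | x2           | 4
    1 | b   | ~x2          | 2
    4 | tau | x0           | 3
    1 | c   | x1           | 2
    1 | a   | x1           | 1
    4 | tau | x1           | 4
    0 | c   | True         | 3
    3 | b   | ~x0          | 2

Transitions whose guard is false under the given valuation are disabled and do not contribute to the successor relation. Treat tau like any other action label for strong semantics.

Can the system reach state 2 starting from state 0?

Answer: UNREACHABLE

Analysis:
4 transition(s) survive guard evaluation.
Layer 0: {0}
Layer 1: {3}  total {0,3}
Layer 2: {4}  total {0,3,4}
R = {0,3,4}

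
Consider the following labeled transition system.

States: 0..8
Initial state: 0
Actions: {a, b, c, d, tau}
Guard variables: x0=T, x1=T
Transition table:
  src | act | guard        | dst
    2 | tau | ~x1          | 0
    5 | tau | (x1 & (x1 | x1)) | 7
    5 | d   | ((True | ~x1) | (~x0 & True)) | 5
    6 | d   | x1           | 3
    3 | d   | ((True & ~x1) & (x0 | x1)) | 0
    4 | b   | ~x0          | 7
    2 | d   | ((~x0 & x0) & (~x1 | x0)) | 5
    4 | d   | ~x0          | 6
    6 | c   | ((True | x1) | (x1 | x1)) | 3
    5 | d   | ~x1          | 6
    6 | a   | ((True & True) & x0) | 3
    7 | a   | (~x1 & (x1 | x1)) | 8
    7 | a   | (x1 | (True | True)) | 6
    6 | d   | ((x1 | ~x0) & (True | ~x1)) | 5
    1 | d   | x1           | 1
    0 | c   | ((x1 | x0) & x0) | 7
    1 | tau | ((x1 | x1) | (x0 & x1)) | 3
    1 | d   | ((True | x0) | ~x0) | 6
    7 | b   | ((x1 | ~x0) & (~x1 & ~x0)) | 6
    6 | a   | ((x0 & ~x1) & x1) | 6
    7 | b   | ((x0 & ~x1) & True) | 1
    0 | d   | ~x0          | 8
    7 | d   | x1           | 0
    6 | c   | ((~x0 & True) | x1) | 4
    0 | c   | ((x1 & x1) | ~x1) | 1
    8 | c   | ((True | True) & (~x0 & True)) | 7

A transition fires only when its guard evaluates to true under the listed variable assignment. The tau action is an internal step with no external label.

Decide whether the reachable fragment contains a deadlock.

R = {0,1,3,4,5,6,7}
  0: c→1  c→7  [deg 2]
  1: d→1  d→6  tau→3  [deg 3]
  3: ∅  [no exit]
  4: ∅  [no exit]
  5: d→5  tau→7  [deg 2]
  6: a→3  c→3  c→4  d→3  d→5  [deg 5]
  7: a→6  d→0  [deg 2]
witness 3: c·tau

Answer: DEADLOCK at state 3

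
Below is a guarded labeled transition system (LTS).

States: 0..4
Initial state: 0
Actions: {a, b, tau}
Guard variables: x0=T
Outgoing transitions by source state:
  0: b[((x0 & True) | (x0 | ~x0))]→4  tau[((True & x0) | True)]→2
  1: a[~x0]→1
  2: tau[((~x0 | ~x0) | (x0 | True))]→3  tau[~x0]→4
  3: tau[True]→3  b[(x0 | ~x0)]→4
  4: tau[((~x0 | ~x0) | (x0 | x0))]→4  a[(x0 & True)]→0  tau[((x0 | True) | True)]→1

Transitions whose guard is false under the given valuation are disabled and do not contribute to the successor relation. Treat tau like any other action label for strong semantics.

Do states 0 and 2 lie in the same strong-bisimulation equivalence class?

Answer: NOT BISIMILAR

Analysis:
Refine partition for ~:
  P[0] = {{0,1,2,3,4}}
  P[1] = {{0,3},{1},{2},{4}}
  P[2] = {{0},{1},{2},{3},{4}}
5 equivalence class(es) (converged in 3)
[0]={0}  [2]={2}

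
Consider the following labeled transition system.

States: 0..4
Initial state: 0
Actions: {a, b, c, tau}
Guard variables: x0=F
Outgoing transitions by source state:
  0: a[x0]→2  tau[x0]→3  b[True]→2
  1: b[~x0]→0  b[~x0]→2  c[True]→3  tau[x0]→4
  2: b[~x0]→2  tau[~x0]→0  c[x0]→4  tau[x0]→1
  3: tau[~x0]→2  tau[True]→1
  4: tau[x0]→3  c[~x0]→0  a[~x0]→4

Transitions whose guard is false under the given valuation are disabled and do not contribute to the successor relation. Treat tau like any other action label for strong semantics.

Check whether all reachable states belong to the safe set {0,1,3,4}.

Inv-set: {0,1,3,4}
Reach set: {0,2}
  0: safe
  2: outside
witness against invariant: b → 2

Answer: INVARIANT VIOLATED at state 2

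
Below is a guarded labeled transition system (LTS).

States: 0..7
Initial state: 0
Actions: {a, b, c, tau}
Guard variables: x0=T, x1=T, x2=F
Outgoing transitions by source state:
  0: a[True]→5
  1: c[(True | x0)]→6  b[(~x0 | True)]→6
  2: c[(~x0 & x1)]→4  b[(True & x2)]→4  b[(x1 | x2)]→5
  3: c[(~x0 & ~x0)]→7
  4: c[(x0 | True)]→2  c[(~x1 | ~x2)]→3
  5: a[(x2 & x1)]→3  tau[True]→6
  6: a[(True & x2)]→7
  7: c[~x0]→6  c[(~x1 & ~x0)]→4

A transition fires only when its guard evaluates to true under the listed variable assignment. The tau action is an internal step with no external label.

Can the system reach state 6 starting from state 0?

Answer: REACHABLE

Analysis:
7 transition(s) survive guard evaluation.
Layer 0: {0}
Layer 1: {5}  now seen {0,5}
Layer 2: {6}  now seen {0,5,6}
Reach set: {0,5,6}
trace reaching 6: a·tau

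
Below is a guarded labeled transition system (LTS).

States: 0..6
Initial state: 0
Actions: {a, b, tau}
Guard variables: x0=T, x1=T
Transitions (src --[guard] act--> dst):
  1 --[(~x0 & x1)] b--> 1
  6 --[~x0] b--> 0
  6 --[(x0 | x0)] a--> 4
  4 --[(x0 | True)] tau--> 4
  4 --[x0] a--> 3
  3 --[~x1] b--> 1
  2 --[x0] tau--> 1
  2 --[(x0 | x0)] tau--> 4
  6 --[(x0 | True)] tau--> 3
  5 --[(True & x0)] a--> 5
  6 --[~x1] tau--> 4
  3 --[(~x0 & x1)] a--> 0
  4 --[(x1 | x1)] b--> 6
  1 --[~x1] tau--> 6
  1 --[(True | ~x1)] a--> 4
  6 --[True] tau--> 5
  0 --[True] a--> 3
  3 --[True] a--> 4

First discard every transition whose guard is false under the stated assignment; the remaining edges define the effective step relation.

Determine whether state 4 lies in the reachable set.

12 transition(s) survive guard evaluation.
Layer 0: {0}
Layer 1: {3}  total {0,3}
Layer 2: {4}  total {0,3,4}
Layer 3: {6}  total {0,3,4,6}
Layer 4: {5}  total {0,3,4,5,6}
Reachable = {0,3,4,5,6}
Path to 4: a·a

Answer: REACHABLE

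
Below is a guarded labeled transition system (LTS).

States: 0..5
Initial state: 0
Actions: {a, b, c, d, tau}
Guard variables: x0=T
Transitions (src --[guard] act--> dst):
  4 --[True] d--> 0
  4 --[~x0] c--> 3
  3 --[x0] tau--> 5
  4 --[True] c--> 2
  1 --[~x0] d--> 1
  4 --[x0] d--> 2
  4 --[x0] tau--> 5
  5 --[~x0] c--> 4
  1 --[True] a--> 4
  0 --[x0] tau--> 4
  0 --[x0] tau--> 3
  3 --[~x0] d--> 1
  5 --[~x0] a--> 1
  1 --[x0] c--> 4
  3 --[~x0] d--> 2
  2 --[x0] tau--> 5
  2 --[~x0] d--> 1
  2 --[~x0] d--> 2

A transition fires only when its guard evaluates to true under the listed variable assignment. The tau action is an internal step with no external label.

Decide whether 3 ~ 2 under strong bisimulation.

Compute ~ classes (split until stable):
  π0 = {{0,1,2,3,4,5}}
  π1 = {{0,2,3},{1},{4},{5}}
  π2 = {{0},{1},{2,3},{4},{5}}
Fixed point at round 3; 5 class(es).
class of 3: {2,3}; class of 2: {2,3}

Answer: BISIMILAR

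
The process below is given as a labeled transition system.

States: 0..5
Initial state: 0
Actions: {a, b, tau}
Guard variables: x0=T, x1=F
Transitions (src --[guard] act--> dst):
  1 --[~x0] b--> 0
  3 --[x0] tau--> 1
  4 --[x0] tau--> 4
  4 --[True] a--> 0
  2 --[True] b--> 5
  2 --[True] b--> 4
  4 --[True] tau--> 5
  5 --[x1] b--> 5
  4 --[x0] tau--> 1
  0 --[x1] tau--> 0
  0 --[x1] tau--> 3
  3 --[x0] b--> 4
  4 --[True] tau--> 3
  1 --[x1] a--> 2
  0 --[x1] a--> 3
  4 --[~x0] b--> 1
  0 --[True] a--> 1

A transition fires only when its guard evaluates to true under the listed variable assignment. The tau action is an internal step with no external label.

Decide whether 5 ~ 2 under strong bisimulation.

Answer: NOT BISIMILAR

Analysis:
Refine partition for ~:
  P[0] = {{0,1,2,3,4,5}}
  P[1] = {{0},{1,5},{2},{3},{4}}
stable after 2 split(s): 5 block(s)
[5]={1,5}  [2]={2}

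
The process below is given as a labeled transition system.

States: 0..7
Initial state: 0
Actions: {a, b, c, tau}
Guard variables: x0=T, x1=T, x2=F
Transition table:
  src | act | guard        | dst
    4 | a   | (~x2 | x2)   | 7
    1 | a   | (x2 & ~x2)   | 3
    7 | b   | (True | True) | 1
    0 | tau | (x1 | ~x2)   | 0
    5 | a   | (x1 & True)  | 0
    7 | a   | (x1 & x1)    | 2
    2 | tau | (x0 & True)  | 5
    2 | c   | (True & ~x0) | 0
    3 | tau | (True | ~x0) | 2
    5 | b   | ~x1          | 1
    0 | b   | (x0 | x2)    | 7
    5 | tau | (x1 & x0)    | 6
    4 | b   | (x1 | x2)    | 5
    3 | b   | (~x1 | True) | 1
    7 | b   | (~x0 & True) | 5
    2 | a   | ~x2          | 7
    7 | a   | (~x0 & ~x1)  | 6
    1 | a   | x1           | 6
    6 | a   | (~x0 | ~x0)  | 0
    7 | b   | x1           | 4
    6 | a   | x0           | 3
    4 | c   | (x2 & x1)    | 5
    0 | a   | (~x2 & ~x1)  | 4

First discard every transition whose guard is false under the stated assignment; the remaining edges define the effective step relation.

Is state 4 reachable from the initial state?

Answer: REACHABLE

Working:
After dropping false guards: 15 live edges.
depth 0: {0}
depth 1: {7}  total {0,7}
depth 2: {1,2,4}  total {0,1,2,4,7}
depth 3: {5,6}  total {0,1,2,4,5,6,7}
depth 4: {3}  total {0,1,2,3,4,5,6,7}
Reach set: {0,1,2,3,4,5,6,7}
witness 4: b·b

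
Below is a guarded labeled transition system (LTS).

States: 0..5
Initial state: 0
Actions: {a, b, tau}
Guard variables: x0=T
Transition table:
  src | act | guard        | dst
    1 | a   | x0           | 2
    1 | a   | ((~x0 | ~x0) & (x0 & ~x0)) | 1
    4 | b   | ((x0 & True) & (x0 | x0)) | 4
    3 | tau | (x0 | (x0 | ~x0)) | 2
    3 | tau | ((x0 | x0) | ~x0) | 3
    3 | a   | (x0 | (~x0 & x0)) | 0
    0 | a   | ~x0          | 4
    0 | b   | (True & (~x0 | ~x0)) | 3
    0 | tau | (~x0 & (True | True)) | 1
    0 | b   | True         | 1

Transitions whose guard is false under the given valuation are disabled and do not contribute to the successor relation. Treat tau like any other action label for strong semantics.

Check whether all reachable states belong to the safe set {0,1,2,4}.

Safe = {0,1,2,4}
Reach set: {0,1,2}
  0: ok
  1: ok
  2: ok

Answer: INVARIANT HOLDS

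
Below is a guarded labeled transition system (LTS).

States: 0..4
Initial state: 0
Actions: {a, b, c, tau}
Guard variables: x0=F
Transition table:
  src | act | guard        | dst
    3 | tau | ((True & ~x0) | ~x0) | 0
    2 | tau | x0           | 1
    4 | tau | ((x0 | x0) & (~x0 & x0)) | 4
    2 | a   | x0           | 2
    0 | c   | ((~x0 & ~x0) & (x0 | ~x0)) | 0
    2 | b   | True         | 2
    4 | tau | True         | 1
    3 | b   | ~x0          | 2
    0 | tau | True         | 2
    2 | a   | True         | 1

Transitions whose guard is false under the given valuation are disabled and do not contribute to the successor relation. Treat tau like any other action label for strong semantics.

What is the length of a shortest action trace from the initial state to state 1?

Layered search for 1:
  depth 0: {0}
  depth 1: {2}
  depth 2: {1}
depth(1)=2, e.g. tau·a

Answer: 2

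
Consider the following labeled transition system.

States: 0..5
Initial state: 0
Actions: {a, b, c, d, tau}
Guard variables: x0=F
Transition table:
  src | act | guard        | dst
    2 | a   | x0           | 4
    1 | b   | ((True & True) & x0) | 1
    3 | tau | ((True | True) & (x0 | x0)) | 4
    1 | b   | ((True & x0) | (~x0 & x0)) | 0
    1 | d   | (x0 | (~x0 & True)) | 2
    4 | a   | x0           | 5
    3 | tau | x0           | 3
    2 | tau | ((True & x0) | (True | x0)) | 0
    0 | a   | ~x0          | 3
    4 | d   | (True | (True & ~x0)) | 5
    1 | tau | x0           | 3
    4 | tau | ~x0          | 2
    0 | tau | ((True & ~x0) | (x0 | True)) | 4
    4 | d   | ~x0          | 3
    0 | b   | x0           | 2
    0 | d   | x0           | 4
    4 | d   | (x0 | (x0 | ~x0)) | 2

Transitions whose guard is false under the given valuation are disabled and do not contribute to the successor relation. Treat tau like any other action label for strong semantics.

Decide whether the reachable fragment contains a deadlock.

Answer: DEADLOCK at state 3

Working:
Reachable = {0,2,3,4,5}
  0: a→3  tau→4  [2 exit(s)]
  2: tau→0  [1 exit(s)]
  3: ∅  [STUCK]
  4: d→2  d→3  d→5  tau→2  [4 exit(s)]
  5: ∅  [STUCK]
Path to 3: a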